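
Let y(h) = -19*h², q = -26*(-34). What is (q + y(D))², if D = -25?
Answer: 120802081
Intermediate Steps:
q = 884
(q + y(D))² = (884 - 19*(-25)²)² = (884 - 19*625)² = (884 - 11875)² = (-10991)² = 120802081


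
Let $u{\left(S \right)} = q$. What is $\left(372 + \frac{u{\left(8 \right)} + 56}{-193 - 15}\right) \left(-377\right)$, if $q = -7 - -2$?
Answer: $- \frac{2242425}{16} \approx -1.4015 \cdot 10^{5}$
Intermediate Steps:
$q = -5$ ($q = -7 + 2 = -5$)
$u{\left(S \right)} = -5$
$\left(372 + \frac{u{\left(8 \right)} + 56}{-193 - 15}\right) \left(-377\right) = \left(372 + \frac{-5 + 56}{-193 - 15}\right) \left(-377\right) = \left(372 + \frac{51}{-208}\right) \left(-377\right) = \left(372 + 51 \left(- \frac{1}{208}\right)\right) \left(-377\right) = \left(372 - \frac{51}{208}\right) \left(-377\right) = \frac{77325}{208} \left(-377\right) = - \frac{2242425}{16}$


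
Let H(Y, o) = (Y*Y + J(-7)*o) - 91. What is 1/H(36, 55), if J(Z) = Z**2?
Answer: 1/3900 ≈ 0.00025641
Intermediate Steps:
H(Y, o) = -91 + Y**2 + 49*o (H(Y, o) = (Y*Y + (-7)**2*o) - 91 = (Y**2 + 49*o) - 91 = -91 + Y**2 + 49*o)
1/H(36, 55) = 1/(-91 + 36**2 + 49*55) = 1/(-91 + 1296 + 2695) = 1/3900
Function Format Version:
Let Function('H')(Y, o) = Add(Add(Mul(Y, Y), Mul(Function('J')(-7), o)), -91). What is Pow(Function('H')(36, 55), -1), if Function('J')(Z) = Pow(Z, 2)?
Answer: Rational(1, 3900) ≈ 0.00025641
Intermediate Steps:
Function('H')(Y, o) = Add(-91, Pow(Y, 2), Mul(49, o)) (Function('H')(Y, o) = Add(Add(Mul(Y, Y), Mul(Pow(-7, 2), o)), -91) = Add(Add(Pow(Y, 2), Mul(49, o)), -91) = Add(-91, Pow(Y, 2), Mul(49, o)))
Pow(Function('H')(36, 55), -1) = Pow(Add(-91, Pow(36, 2), Mul(49, 55)), -1) = Pow(Add(-91, 1296, 2695), -1) = Pow(3900, -1) = Rational(1, 3900)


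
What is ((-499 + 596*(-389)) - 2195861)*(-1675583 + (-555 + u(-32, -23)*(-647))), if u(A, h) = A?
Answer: 4019731460536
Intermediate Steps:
((-499 + 596*(-389)) - 2195861)*(-1675583 + (-555 + u(-32, -23)*(-647))) = ((-499 + 596*(-389)) - 2195861)*(-1675583 + (-555 - 32*(-647))) = ((-499 - 231844) - 2195861)*(-1675583 + (-555 + 20704)) = (-232343 - 2195861)*(-1675583 + 20149) = -2428204*(-1655434) = 4019731460536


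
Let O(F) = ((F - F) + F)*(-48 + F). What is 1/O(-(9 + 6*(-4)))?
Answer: -1/495 ≈ -0.0020202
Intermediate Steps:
O(F) = F*(-48 + F) (O(F) = (0 + F)*(-48 + F) = F*(-48 + F))
1/O(-(9 + 6*(-4))) = 1/((-(9 + 6*(-4)))*(-48 - (9 + 6*(-4)))) = 1/((-(9 - 24))*(-48 - (9 - 24))) = 1/((-1*(-15))*(-48 - 1*(-15))) = 1/(15*(-48 + 15)) = 1/(15*(-33)) = 1/(-495) = -1/495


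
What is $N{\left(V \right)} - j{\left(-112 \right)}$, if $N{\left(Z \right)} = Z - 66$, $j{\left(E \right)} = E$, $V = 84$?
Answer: $130$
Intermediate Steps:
$N{\left(Z \right)} = -66 + Z$
$N{\left(V \right)} - j{\left(-112 \right)} = \left(-66 + 84\right) - -112 = 18 + 112 = 130$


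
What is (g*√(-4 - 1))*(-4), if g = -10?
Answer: 40*I*√5 ≈ 89.443*I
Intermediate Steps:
(g*√(-4 - 1))*(-4) = -10*√(-4 - 1)*(-4) = -10*I*√5*(-4) = 40*I*√5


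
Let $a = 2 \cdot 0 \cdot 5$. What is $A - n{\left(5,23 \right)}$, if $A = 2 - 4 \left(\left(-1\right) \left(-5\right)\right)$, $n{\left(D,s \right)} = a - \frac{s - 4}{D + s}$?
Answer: $- \frac{485}{28} \approx -17.321$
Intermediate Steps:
$a = 0$ ($a = 0 \cdot 5 = 0$)
$n{\left(D,s \right)} = - \frac{-4 + s}{D + s}$ ($n{\left(D,s \right)} = 0 - \frac{s - 4}{D + s} = 0 - \frac{-4 + s}{D + s} = - \frac{-4 + s}{D + s}$)
$A = -18$ ($A = 2 - 20 = -18$)
$A - n{\left(5,23 \right)} = -18 - \frac{4 - 23}{5 + 23} = -18 - \frac{4 - 23}{28} = -18 - \frac{1}{28} \left(-19\right) = -18 - - \frac{19}{28} = -18 + \frac{19}{28} = - \frac{485}{28}$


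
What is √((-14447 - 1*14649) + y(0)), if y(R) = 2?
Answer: I*√29094 ≈ 170.57*I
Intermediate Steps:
√((-14447 - 1*14649) + y(0)) = √((-14447 - 1*14649) + 2) = √((-14447 - 14649) + 2) = √(-29096 + 2) = √(-29094) = I*√29094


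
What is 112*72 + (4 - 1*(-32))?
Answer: 8100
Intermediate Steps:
112*72 + (4 - 1*(-32)) = 8064 + (4 + 32) = 8064 + 36 = 8100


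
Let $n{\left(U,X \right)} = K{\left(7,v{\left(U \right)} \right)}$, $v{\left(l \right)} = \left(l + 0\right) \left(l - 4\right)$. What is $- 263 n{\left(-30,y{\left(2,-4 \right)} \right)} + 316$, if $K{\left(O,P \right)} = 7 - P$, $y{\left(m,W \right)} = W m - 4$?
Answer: $266735$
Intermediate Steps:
$y{\left(m,W \right)} = -4 + W m$
$v{\left(l \right)} = l \left(-4 + l\right)$
$n{\left(U,X \right)} = 7 - U \left(-4 + U\right)$
$- 263 n{\left(-30,y{\left(2,-4 \right)} \right)} + 316 = - 263 \left(7 - - 30 \left(-4 - 30\right)\right) + 316 = - 263 \left(7 - \left(-30\right) \left(-34\right)\right) + 316 = - 263 \left(7 - 1020\right) + 316 = \left(-263\right) \left(-1013\right) + 316 = 266419 + 316 = 266735$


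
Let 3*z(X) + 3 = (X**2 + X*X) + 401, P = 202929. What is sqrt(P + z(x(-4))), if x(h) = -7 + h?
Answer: sqrt(1828281)/3 ≈ 450.71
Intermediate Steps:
z(X) = 398/3 + 2*X**2/3 (z(X) = -1 + ((X**2 + X*X) + 401)/3 = -1 + ((X**2 + X**2) + 401)/3 = -1 + (2*X**2 + 401)/3 = -1 + (401 + 2*X**2)/3 = -1 + (401/3 + 2*X**2/3) = 398/3 + 2*X**2/3)
sqrt(P + z(x(-4))) = sqrt(202929 + (398/3 + 2*(-7 - 4)**2/3)) = sqrt(202929 + (398/3 + (2/3)*(-11)**2)) = sqrt(202929 + (398/3 + (2/3)*121)) = sqrt(202929 + (398/3 + 242/3)) = sqrt(202929 + 640/3) = sqrt(609427/3) = sqrt(1828281)/3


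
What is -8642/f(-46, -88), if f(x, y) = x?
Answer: 4321/23 ≈ 187.87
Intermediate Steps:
-8642/f(-46, -88) = -8642/(-46) = -8642*(-1/46) = 4321/23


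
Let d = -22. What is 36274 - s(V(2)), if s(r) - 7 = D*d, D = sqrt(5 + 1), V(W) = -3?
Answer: 36267 + 22*sqrt(6) ≈ 36321.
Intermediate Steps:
D = sqrt(6) ≈ 2.4495
s(r) = 7 - 22*sqrt(6) (s(r) = 7 + sqrt(6)*(-22) = 7 - 22*sqrt(6))
36274 - s(V(2)) = 36274 - (7 - 22*sqrt(6)) = 36274 + (-7 + 22*sqrt(6)) = 36267 + 22*sqrt(6)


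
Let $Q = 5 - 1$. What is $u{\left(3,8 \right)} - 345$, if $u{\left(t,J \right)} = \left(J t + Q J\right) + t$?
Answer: $-286$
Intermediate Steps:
$Q = 4$
$u{\left(t,J \right)} = t + 4 J + J t$ ($u{\left(t,J \right)} = \left(J t + 4 J\right) + t = \left(4 J + J t\right) + t = t + 4 J + J t$)
$u{\left(3,8 \right)} - 345 = \left(3 + 4 \cdot 8 + 8 \cdot 3\right) - 345 = \left(3 + 32 + 24\right) - 345 = 59 - 345 = -286$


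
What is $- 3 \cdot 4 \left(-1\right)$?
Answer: $12$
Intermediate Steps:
$- 3 \cdot 4 \left(-1\right) = - 12 \left(-1\right) = \left(-1\right) \left(-12\right) = 12$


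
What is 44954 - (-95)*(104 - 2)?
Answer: 54644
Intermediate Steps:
44954 - (-95)*(104 - 2) = 44954 - (-95)*102 = 44954 - 1*(-9690) = 44954 + 9690 = 54644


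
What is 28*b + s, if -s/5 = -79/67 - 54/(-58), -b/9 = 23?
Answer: -11259218/1943 ≈ -5794.8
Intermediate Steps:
b = -207 (b = -9*23 = -207)
s = 2410/1943 (s = -5*(-79/67 - 54/(-58)) = -5*(-79*1/67 - 54*(-1/58)) = -5*(-79/67 + 27/29) = -5*(-482/1943) = 2410/1943 ≈ 1.2404)
28*b + s = 28*(-207) + 2410/1943 = -5796 + 2410/1943 = -11259218/1943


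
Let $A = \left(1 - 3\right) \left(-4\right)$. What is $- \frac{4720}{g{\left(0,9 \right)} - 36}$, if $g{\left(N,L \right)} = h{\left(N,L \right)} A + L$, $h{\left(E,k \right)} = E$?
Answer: $\frac{4720}{27} \approx 174.81$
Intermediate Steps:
$A = 8$ ($A = \left(-2\right) \left(-4\right) = 8$)
$g{\left(N,L \right)} = L + 8 N$ ($g{\left(N,L \right)} = N 8 + L = 8 N + L = L + 8 N$)
$- \frac{4720}{g{\left(0,9 \right)} - 36} = - \frac{4720}{\left(9 + 8 \cdot 0\right) - 36} = - \frac{4720}{\left(9 + 0\right) - 36} = - \frac{4720}{9 - 36} = - \frac{4720}{-27} = \left(-4720\right) \left(- \frac{1}{27}\right) = \frac{4720}{27}$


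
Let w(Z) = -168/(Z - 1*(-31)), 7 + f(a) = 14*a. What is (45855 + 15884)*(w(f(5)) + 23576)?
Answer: 68406071132/47 ≈ 1.4554e+9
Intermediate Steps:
f(a) = -7 + 14*a
w(Z) = -168/(31 + Z) (w(Z) = -168/(Z + 31) = -168/(31 + Z))
(45855 + 15884)*(w(f(5)) + 23576) = (45855 + 15884)*(-168/(31 + (-7 + 14*5)) + 23576) = 61739*(-168/(31 + (-7 + 70)) + 23576) = 61739*(-168/(31 + 63) + 23576) = 61739*(-168/94 + 23576) = 61739*(-168*1/94 + 23576) = 61739*(-84/47 + 23576) = 61739*(1107988/47) = 68406071132/47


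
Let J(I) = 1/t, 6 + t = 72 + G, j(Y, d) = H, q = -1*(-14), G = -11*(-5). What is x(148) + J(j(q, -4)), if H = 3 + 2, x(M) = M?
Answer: 17909/121 ≈ 148.01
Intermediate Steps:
G = 55
q = 14
H = 5
j(Y, d) = 5
t = 121 (t = -6 + (72 + 55) = -6 + 127 = 121)
J(I) = 1/121
x(148) + J(j(q, -4)) = 148 + 1/121 = 17909/121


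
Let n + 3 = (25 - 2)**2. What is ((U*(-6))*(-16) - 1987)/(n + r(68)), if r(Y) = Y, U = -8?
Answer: -2755/594 ≈ -4.6380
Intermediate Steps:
n = 526 (n = -3 + (25 - 2)**2 = -3 + 23**2 = -3 + 529 = 526)
((U*(-6))*(-16) - 1987)/(n + r(68)) = (-8*(-6)*(-16) - 1987)/(526 + 68) = (48*(-16) - 1987)/594 = (-768 - 1987)*(1/594) = -2755*1/594 = -2755/594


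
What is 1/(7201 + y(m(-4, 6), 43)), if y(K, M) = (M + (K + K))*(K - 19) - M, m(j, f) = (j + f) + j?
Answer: 1/6339 ≈ 0.00015775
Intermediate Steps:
m(j, f) = f + 2*j (m(j, f) = (f + j) + j = f + 2*j)
y(K, M) = -M + (-19 + K)*(M + 2*K) (y(K, M) = (M + 2*K)*(-19 + K) - M = (-19 + K)*(M + 2*K) - M = -M + (-19 + K)*(M + 2*K))
1/(7201 + y(m(-4, 6), 43)) = 1/(7201 + (-38*(6 + 2*(-4)) - 20*43 + 2*(6 + 2*(-4))**2 + (6 + 2*(-4))*43)) = 1/(7201 + (-38*(6 - 8) - 860 + 2*(6 - 8)**2 + (6 - 8)*43)) = 1/(7201 + (-38*(-2) - 860 + 2*(-2)**2 - 2*43)) = 1/(7201 + (76 - 860 + 2*4 - 86)) = 1/(7201 + (76 - 860 + 8 - 86)) = 1/(7201 - 862) = 1/6339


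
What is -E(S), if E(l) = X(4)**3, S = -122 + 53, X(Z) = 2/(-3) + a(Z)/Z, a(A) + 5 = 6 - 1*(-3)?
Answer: -1/27 ≈ -0.037037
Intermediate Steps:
a(A) = 4 (a(A) = -5 + (6 - 1*(-3)) = -5 + (6 + 3) = -5 + 9 = 4)
X(Z) = -2/3 + 4/Z (X(Z) = 2/(-3) + 4/Z = 2*(-1/3) + 4/Z = -2/3 + 4/Z)
S = -69
E(l) = 1/27 (E(l) = (-2/3 + 4/4)**3 = (-2/3 + 4*(1/4))**3 = (-2/3 + 1)**3 = (1/3)**3 = 1/27)
-E(S) = -1*1/27 = -1/27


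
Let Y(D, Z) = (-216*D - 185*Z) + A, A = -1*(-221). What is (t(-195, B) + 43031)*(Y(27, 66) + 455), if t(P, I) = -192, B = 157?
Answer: -743942074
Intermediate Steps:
A = 221
Y(D, Z) = 221 - 216*D - 185*Z (Y(D, Z) = (-216*D - 185*Z) + 221 = 221 - 216*D - 185*Z)
(t(-195, B) + 43031)*(Y(27, 66) + 455) = (-192 + 43031)*((221 - 216*27 - 185*66) + 455) = 42839*((221 - 5832 - 12210) + 455) = 42839*(-17821 + 455) = 42839*(-17366) = -743942074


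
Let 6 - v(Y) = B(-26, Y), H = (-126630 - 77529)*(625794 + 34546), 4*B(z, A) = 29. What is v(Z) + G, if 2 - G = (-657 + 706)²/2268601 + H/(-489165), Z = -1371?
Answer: -81557105951786427/295925388844 ≈ -2.7560e+5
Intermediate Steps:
B(z, A) = 29/4 (B(z, A) = (¼)*29 = 29/4)
H = -134814354060 (H = -204159*660340 = -134814354060)
G = -20389184011262593/73981347211 (G = 2 - ((-657 + 706)²/2268601 - 134814354060/(-489165)) = 2 - (49²*(1/2268601) - 134814354060*(-1/489165)) = 2 - (2401*(1/2268601) + 8987623604/32611) = 2 - (2401/2268601 + 8987623604/32611) = 2 - 1*20389331973957015/73981347211 = 2 - 20389331973957015/73981347211 = -20389184011262593/73981347211 ≈ -2.7560e+5)
v(Y) = -5/4 (v(Y) = 6 - 1*29/4 = 6 - 29/4 = -5/4)
v(Z) + G = -5/4 - 20389184011262593/73981347211 = -81557105951786427/295925388844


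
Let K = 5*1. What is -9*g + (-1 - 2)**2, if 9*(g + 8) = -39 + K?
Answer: 115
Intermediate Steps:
K = 5
g = -106/9 (g = -8 + (-39 + 5)/9 = -8 + (1/9)*(-34) = -8 - 34/9 = -106/9 ≈ -11.778)
-9*g + (-1 - 2)**2 = -9*(-106/9) + (-1 - 2)**2 = 106 + (-3)**2 = 106 + 9 = 115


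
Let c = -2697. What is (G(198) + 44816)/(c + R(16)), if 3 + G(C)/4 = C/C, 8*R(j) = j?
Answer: -44808/2695 ≈ -16.626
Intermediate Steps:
R(j) = j/8
G(C) = -8 (G(C) = -12 + 4*(C/C) = -12 + 4*1 = -12 + 4 = -8)
(G(198) + 44816)/(c + R(16)) = (-8 + 44816)/(-2697 + (1/8)*16) = 44808/(-2697 + 2) = 44808/(-2695) = 44808*(-1/2695) = -44808/2695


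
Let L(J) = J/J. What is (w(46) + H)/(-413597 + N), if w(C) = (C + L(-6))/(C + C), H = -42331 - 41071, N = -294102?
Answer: 7672937/65108308 ≈ 0.11785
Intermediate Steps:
L(J) = 1
H = -83402
w(C) = (1 + C)/(2*C) (w(C) = (C + 1)/(C + C) = (1 + C)/((2*C)) = (1 + C)*(1/(2*C)) = (1 + C)/(2*C))
(w(46) + H)/(-413597 + N) = ((½)*(1 + 46)/46 - 83402)/(-413597 - 294102) = ((½)*(1/46)*47 - 83402)/(-707699) = (47/92 - 83402)*(-1/707699) = -7672937/92*(-1/707699) = 7672937/65108308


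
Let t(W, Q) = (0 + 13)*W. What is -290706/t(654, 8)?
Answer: -3727/109 ≈ -34.193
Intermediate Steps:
t(W, Q) = 13*W
-290706/t(654, 8) = -290706/(13*654) = -290706/8502 = -290706*1/8502 = -3727/109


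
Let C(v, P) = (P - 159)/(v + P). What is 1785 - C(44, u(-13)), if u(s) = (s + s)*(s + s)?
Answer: 1284683/720 ≈ 1784.3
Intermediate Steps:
u(s) = 4*s**2 (u(s) = (2*s)*(2*s) = 4*s**2)
C(v, P) = (-159 + P)/(P + v)
1785 - C(44, u(-13)) = 1785 - (-159 + 4*(-13)**2)/(4*(-13)**2 + 44) = 1785 - (-159 + 4*169)/(4*169 + 44) = 1785 - (-159 + 676)/(676 + 44) = 1785 - 517/720 = 1284683/720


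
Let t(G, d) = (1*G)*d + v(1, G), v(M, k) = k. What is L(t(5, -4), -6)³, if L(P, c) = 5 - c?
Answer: 1331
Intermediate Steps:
t(G, d) = G + G*d (t(G, d) = (1*G)*d + G = G*d + G = G + G*d)
L(t(5, -4), -6)³ = (5 - 1*(-6))³ = (5 + 6)³ = 11³ = 1331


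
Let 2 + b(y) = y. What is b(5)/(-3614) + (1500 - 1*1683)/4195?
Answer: -673947/15160730 ≈ -0.044453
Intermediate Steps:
b(y) = -2 + y
b(5)/(-3614) + (1500 - 1*1683)/4195 = (-2 + 5)/(-3614) + (1500 - 1*1683)/4195 = 3*(-1/3614) + (1500 - 1683)*(1/4195) = -3/3614 - 183*1/4195 = -3/3614 - 183/4195 = -673947/15160730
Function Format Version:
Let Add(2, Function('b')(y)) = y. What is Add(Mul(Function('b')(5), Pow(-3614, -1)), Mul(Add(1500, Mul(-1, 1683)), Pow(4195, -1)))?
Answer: Rational(-673947, 15160730) ≈ -0.044453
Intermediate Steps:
Function('b')(y) = Add(-2, y)
Add(Mul(Function('b')(5), Pow(-3614, -1)), Mul(Add(1500, Mul(-1, 1683)), Pow(4195, -1))) = Add(Mul(Add(-2, 5), Pow(-3614, -1)), Mul(Add(1500, Mul(-1, 1683)), Pow(4195, -1))) = Add(Mul(3, Rational(-1, 3614)), Mul(Add(1500, -1683), Rational(1, 4195))) = Add(Rational(-3, 3614), Mul(-183, Rational(1, 4195))) = Add(Rational(-3, 3614), Rational(-183, 4195)) = Rational(-673947, 15160730)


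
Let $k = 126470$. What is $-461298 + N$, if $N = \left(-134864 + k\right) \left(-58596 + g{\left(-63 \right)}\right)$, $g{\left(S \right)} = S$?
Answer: $491922348$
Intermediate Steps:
$N = 492383646$ ($N = \left(-134864 + 126470\right) \left(-58596 - 63\right) = \left(-8394\right) \left(-58659\right) = 492383646$)
$-461298 + N = -461298 + 492383646 = 491922348$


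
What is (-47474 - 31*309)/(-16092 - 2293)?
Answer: 57053/18385 ≈ 3.1032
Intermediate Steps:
(-47474 - 31*309)/(-16092 - 2293) = (-47474 - 9579)/(-18385) = -57053*(-1/18385) = 57053/18385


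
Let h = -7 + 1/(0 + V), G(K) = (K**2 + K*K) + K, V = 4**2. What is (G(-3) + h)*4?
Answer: 129/4 ≈ 32.250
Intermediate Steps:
V = 16
G(K) = K + 2*K**2 (G(K) = (K**2 + K**2) + K = 2*K**2 + K = K + 2*K**2)
h = -111/16 (h = -7 + 1/(0 + 16) = -7 + 1/16 = -111/16 ≈ -6.9375)
(G(-3) + h)*4 = (-3*(1 + 2*(-3)) - 111/16)*4 = (-3*(1 - 6) - 111/16)*4 = (-3*(-5) - 111/16)*4 = (15 - 111/16)*4 = (129/16)*4 = 129/4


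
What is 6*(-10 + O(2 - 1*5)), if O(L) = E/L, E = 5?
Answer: -70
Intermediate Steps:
O(L) = 5/L
6*(-10 + O(2 - 1*5)) = 6*(-10 + 5/(2 - 1*5)) = 6*(-10 + 5/(2 - 5)) = 6*(-10 + 5/(-3)) = 6*(-10 + 5*(-⅓)) = 6*(-10 - 5/3) = 6*(-35/3) = -70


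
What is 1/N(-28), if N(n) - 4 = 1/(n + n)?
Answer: 56/223 ≈ 0.25112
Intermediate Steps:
N(n) = 4 + 1/(2*n) (N(n) = 4 + 1/(n + n) = 4 + 1/(2*n))
1/N(-28) = 1/(4 + (½)/(-28)) = 1/(4 + (½)*(-1/28)) = 1/(4 - 1/56) = 1/(223/56) = 56/223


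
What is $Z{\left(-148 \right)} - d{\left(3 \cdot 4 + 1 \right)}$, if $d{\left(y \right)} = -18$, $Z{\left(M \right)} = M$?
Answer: $-130$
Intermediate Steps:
$Z{\left(-148 \right)} - d{\left(3 \cdot 4 + 1 \right)} = -148 - -18 = -148 + 18 = -130$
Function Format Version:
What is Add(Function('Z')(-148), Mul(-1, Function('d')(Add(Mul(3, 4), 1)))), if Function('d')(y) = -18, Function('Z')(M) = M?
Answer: -130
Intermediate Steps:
Add(Function('Z')(-148), Mul(-1, Function('d')(Add(Mul(3, 4), 1)))) = Add(-148, Mul(-1, -18)) = Add(-148, 18) = -130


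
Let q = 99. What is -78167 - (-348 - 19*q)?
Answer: -75938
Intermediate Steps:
-78167 - (-348 - 19*q) = -78167 - (-348 - 19*99) = -78167 - (-348 - 1881) = -78167 - 1*(-2229) = -78167 + 2229 = -75938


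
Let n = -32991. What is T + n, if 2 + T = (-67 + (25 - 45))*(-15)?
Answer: -31688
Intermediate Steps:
T = 1303 (T = -2 + (-67 + (25 - 45))*(-15) = -2 + (-67 - 20)*(-15) = -2 - 87*(-15) = -2 + 1305 = 1303)
T + n = 1303 - 32991 = -31688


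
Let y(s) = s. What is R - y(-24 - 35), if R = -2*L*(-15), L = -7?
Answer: -151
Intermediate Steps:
R = -210 (R = -2*(-7)*(-15) = 14*(-15) = -210)
R - y(-24 - 35) = -210 - (-24 - 35) = -210 - 1*(-59) = -210 + 59 = -151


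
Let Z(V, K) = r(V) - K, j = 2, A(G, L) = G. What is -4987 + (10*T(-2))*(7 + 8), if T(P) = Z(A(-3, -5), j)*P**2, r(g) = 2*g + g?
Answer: -11587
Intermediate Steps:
r(g) = 3*g
Z(V, K) = -K + 3*V (Z(V, K) = 3*V - K = -K + 3*V)
T(P) = -11*P**2 (T(P) = (-1*2 + 3*(-3))*P**2 = (-2 - 9)*P**2 = -11*P**2)
-4987 + (10*T(-2))*(7 + 8) = -4987 + (10*(-11*(-2)**2))*(7 + 8) = -4987 + (10*(-11*4))*15 = -4987 + (10*(-44))*15 = -4987 - 440*15 = -4987 - 6600 = -11587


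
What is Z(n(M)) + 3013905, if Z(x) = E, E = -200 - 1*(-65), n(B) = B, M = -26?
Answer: 3013770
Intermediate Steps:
E = -135 (E = -200 + 65 = -135)
Z(x) = -135
Z(n(M)) + 3013905 = -135 + 3013905 = 3013770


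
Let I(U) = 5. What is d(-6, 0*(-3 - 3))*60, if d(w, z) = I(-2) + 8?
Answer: 780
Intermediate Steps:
d(w, z) = 13 (d(w, z) = 5 + 8 = 13)
d(-6, 0*(-3 - 3))*60 = 13*60 = 780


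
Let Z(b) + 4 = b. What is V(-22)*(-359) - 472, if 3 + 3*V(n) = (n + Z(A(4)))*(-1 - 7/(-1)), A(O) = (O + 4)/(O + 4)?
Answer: 17837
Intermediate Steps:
A(O) = 1 (A(O) = (4 + O)/(4 + O) = 1)
Z(b) = -4 + b
V(n) = -7 + 2*n (V(n) = -1 + ((n + (-4 + 1))*(-1 - 7/(-1)))/3 = -1 + ((n - 3)*(-1 - 7*(-1)))/3 = -1 + ((-3 + n)*(-1 + 7))/3 = -1 + ((-3 + n)*6)/3 = -1 + (-18 + 6*n)/3 = -1 + (-6 + 2*n) = -7 + 2*n)
V(-22)*(-359) - 472 = (-7 + 2*(-22))*(-359) - 472 = (-7 - 44)*(-359) - 472 = -51*(-359) - 472 = 18309 - 472 = 17837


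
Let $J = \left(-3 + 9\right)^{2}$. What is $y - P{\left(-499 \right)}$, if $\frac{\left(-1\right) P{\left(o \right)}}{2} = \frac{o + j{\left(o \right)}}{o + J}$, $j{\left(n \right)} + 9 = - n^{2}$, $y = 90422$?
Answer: $\frac{42364404}{463} \approx 91500.0$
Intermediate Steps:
$J = 36$ ($J = 6^{2} = 36$)
$j{\left(n \right)} = -9 - n^{2}$
$P{\left(o \right)} = - \frac{2 \left(-9 + o - o^{2}\right)}{36 + o}$ ($P{\left(o \right)} = - 2 \frac{o - \left(9 + o^{2}\right)}{o + 36} = - 2 \frac{-9 + o - o^{2}}{36 + o} = - \frac{2 \left(-9 + o - o^{2}\right)}{36 + o}$)
$y - P{\left(-499 \right)} = 90422 - \frac{2 \left(9 + \left(-499\right)^{2} - -499\right)}{36 - 499} = 90422 - \frac{2 \left(9 + 249001 + 499\right)}{-463} = 90422 - 2 \left(- \frac{1}{463}\right) 249509 = 90422 - - \frac{499018}{463} = 90422 + \frac{499018}{463} = \frac{42364404}{463}$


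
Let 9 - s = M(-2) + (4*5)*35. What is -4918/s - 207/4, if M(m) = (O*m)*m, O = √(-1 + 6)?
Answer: -85228655/1909604 - 19672*√5/477401 ≈ -44.724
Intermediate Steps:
O = √5 ≈ 2.2361
M(m) = √5*m² (M(m) = (√5*m)*m = (m*√5)*m = √5*m²)
s = -691 - 4*√5 (s = 9 - (√5*(-2)² + (4*5)*35) = 9 - (√5*4 + 20*35) = 9 - (4*√5 + 700) = 9 - (700 + 4*√5) = 9 + (-700 - 4*√5) = -691 - 4*√5 ≈ -699.94)
-4918/s - 207/4 = -4918/(-691 - 4*√5) - 207/4 = -207/4 - 4918/(-691 - 4*√5)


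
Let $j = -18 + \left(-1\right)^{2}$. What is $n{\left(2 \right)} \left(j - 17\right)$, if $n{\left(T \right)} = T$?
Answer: $-68$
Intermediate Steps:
$j = -17$ ($j = -18 + 1 = -17$)
$n{\left(2 \right)} \left(j - 17\right) = 2 \left(-17 - 17\right) = 2 \left(-34\right) = -68$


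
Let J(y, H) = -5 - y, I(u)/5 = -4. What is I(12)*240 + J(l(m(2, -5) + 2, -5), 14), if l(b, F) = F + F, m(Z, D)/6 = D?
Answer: -4795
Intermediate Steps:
I(u) = -20 (I(u) = 5*(-4) = -20)
m(Z, D) = 6*D
l(b, F) = 2*F
I(12)*240 + J(l(m(2, -5) + 2, -5), 14) = -20*240 + (-5 - 2*(-5)) = -4800 + (-5 - 1*(-10)) = -4800 + (-5 + 10) = -4800 + 5 = -4795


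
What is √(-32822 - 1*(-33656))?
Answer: √834 ≈ 28.879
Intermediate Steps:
√(-32822 - 1*(-33656)) = √(-32822 + 33656) = √834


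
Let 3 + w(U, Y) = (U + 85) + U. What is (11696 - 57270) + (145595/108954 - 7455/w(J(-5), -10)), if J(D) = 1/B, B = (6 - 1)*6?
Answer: -6124497626281/134122374 ≈ -45664.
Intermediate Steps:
B = 30 (B = 5*6 = 30)
J(D) = 1/30
w(U, Y) = 82 + 2*U (w(U, Y) = -3 + ((U + 85) + U) = -3 + ((85 + U) + U) = -3 + (85 + 2*U) = 82 + 2*U)
(11696 - 57270) + (145595/108954 - 7455/w(J(-5), -10)) = (11696 - 57270) + (145595/108954 - 7455/(82 + 2*(1/30))) = -45574 + (145595*(1/108954) - 7455/(82 + 1/15)) = -45574 + (145595/108954 - 7455/1231/15) = -45574 + (145595/108954 - 7455*15/1231) = -45574 + (145595/108954 - 111825/1231) = -45574 - 12004553605/134122374 = -6124497626281/134122374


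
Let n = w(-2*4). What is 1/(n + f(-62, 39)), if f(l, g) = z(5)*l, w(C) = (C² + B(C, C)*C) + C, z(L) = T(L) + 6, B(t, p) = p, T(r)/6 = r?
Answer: -1/2112 ≈ -0.00047348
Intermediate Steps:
T(r) = 6*r
z(L) = 6 + 6*L (z(L) = 6*L + 6 = 6 + 6*L)
w(C) = C + 2*C² (w(C) = (C² + C*C) + C = (C² + C²) + C = 2*C² + C = C + 2*C²)
n = 120 (n = (-2*4)*(1 + 2*(-2*4)) = -8*(1 + 2*(-8)) = -8*(1 - 16) = -8*(-15) = 120)
f(l, g) = 36*l (f(l, g) = (6 + 6*5)*l = (6 + 30)*l = 36*l)
1/(n + f(-62, 39)) = 1/(120 + 36*(-62)) = 1/(120 - 2232) = 1/(-2112) = -1/2112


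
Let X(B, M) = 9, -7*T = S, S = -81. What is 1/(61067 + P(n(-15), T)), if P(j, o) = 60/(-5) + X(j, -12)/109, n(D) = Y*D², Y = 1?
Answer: 109/6655004 ≈ 1.6379e-5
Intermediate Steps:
T = 81/7 (T = -⅐*(-81) = 81/7 ≈ 11.571)
n(D) = D² (n(D) = 1*D² = D²)
P(j, o) = -1299/109 (P(j, o) = 60/(-5) + 9/109 = 60*(-⅕) + 9*(1/109) = -12 + 9/109 = -1299/109)
1/(61067 + P(n(-15), T)) = 1/(61067 - 1299/109) = 1/(6655004/109) = 109/6655004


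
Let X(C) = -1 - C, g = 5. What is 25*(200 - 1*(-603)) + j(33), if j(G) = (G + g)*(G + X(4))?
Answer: 21139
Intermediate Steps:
j(G) = (-5 + G)*(5 + G) (j(G) = (G + 5)*(G + (-1 - 1*4)) = (5 + G)*(G + (-1 - 4)) = (5 + G)*(G - 5) = (5 + G)*(-5 + G) = (-5 + G)*(5 + G))
25*(200 - 1*(-603)) + j(33) = 25*(200 - 1*(-603)) + (-25 + 33²) = 25*(200 + 603) + (-25 + 1089) = 25*803 + 1064 = 20075 + 1064 = 21139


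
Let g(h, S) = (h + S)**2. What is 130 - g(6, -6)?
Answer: 130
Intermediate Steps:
g(h, S) = (S + h)**2
130 - g(6, -6) = 130 - (-6 + 6)**2 = 130 - 1*0**2 = 130 - 1*0 = 130 + 0 = 130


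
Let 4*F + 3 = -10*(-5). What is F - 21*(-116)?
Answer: 9791/4 ≈ 2447.8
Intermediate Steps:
F = 47/4 (F = -3/4 + (-10*(-5))/4 = -3/4 + (1/4)*50 = -3/4 + 25/2 = 47/4 ≈ 11.750)
F - 21*(-116) = 47/4 - 21*(-116) = 47/4 + 2436 = 9791/4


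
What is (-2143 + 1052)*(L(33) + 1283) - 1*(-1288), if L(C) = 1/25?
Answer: -34962716/25 ≈ -1.3985e+6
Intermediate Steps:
L(C) = 1/25
(-2143 + 1052)*(L(33) + 1283) - 1*(-1288) = (-2143 + 1052)*(1/25 + 1283) - 1*(-1288) = -1091*32076/25 + 1288 = -34994916/25 + 1288 = -34962716/25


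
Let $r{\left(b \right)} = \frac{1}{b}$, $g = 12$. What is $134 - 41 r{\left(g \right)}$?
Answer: $\frac{1567}{12} \approx 130.58$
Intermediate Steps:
$134 - 41 r{\left(g \right)} = 134 - \frac{41}{12} = \frac{1567}{12}$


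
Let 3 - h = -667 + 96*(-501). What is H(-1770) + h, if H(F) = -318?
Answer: 48448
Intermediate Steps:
h = 48766 (h = 3 - (-667 + 96*(-501)) = 3 - (-667 - 48096) = 3 - 1*(-48763) = 3 + 48763 = 48766)
H(-1770) + h = -318 + 48766 = 48448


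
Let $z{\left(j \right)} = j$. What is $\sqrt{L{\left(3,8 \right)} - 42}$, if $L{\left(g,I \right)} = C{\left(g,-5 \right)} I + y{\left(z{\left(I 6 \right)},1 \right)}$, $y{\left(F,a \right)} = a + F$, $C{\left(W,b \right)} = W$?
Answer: $\sqrt{31} \approx 5.5678$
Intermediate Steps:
$y{\left(F,a \right)} = F + a$
$L{\left(g,I \right)} = 1 + 6 I + I g$ ($L{\left(g,I \right)} = g I + \left(I 6 + 1\right) = I g + \left(6 I + 1\right) = I g + \left(1 + 6 I\right) = 1 + 6 I + I g$)
$\sqrt{L{\left(3,8 \right)} - 42} = \sqrt{\left(1 + 6 \cdot 8 + 8 \cdot 3\right) - 42} = \sqrt{\left(1 + 48 + 24\right) - 42} = \sqrt{73 - 42} = \sqrt{31}$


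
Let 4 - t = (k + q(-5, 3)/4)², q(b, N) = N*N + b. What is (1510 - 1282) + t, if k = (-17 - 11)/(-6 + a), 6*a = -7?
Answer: 384447/1849 ≈ 207.92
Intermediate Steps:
a = -7/6 (a = (⅙)*(-7) = -7/6 ≈ -1.1667)
q(b, N) = b + N² (q(b, N) = N² + b = b + N²)
k = 168/43 (k = (-17 - 11)/(-6 - 7/6) = -28/(-43/6) = -28*(-6/43) = 168/43 ≈ 3.9070)
t = -37125/1849 (t = 4 - (168/43 + (-5 + 3²)/4)² = 4 - (168/43 + (-5 + 9)*(¼))² = 4 - (168/43 + 4*(¼))² = 4 - (168/43 + 1)² = 4 - (211/43)² = 4 - 1*44521/1849 = 4 - 44521/1849 = -37125/1849 ≈ -20.078)
(1510 - 1282) + t = (1510 - 1282) - 37125/1849 = 228 - 37125/1849 = 384447/1849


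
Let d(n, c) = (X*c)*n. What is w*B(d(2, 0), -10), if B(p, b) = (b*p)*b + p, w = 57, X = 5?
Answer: 0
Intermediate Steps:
d(n, c) = 5*c*n (d(n, c) = (5*c)*n = 5*c*n)
B(p, b) = p + p*b² (B(p, b) = p*b² + p = p + p*b²)
w*B(d(2, 0), -10) = 57*((5*0*2)*(1 + (-10)²)) = 57*(0*(1 + 100)) = 57*(0*101) = 57*0 = 0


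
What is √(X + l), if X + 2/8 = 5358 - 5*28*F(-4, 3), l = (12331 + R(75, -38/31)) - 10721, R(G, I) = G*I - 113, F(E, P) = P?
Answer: √24381779/62 ≈ 79.642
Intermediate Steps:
R(G, I) = -113 + G*I
l = 43557/31 (l = (12331 + (-113 + 75*(-38/31))) - 10721 = (12331 + (-113 - 2850/31)) - 10721 = (12331 - 6353/31) - 10721 = 375908/31 - 10721 = 43557/31 ≈ 1405.1)
X = 19751/4 (X = -¼ + (5358 - 5*28*3) = -¼ + (5358 - 140*3) = -¼ + (5358 - 1*420) = -¼ + (5358 - 420) = -¼ + 4938 = 19751/4 ≈ 4937.8)
√(X + l) = √(19751/4 + 43557/31) = √(786509/124) = √24381779/62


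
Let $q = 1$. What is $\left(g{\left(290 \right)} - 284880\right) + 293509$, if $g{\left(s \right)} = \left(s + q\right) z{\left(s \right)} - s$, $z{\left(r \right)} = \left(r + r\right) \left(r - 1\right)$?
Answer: $48785759$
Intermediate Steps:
$z{\left(r \right)} = 2 r \left(-1 + r\right)$
$g{\left(s \right)} = - s + 2 s \left(1 + s\right) \left(-1 + s\right)$ ($g{\left(s \right)} = \left(s + 1\right) 2 s \left(-1 + s\right) - s = \left(1 + s\right) 2 s \left(-1 + s\right) - s = 2 s \left(1 + s\right) \left(-1 + s\right) - s = - s + 2 s \left(1 + s\right) \left(-1 + s\right)$)
$\left(g{\left(290 \right)} - 284880\right) + 293509 = \left(290 \left(-3 + 2 \cdot 290^{2}\right) - 284880\right) + 293509 = \left(290 \left(-3 + 2 \cdot 84100\right) - 284880\right) + 293509 = \left(290 \left(-3 + 168200\right) - 284880\right) + 293509 = \left(290 \cdot 168197 - 284880\right) + 293509 = \left(48777130 - 284880\right) + 293509 = 48492250 + 293509 = 48785759$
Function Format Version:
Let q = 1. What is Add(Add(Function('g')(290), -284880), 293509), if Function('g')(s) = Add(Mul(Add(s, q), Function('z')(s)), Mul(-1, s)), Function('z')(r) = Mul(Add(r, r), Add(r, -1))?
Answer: 48785759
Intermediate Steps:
Function('z')(r) = Mul(2, r, Add(-1, r)) (Function('z')(r) = Mul(Mul(2, r), Add(-1, r)) = Mul(2, r, Add(-1, r)))
Function('g')(s) = Add(Mul(-1, s), Mul(2, s, Add(1, s), Add(-1, s))) (Function('g')(s) = Add(Mul(Add(s, 1), Mul(2, s, Add(-1, s))), Mul(-1, s)) = Add(Mul(Add(1, s), Mul(2, s, Add(-1, s))), Mul(-1, s)) = Add(Mul(2, s, Add(1, s), Add(-1, s)), Mul(-1, s)) = Add(Mul(-1, s), Mul(2, s, Add(1, s), Add(-1, s))))
Add(Add(Function('g')(290), -284880), 293509) = Add(Add(Mul(290, Add(-3, Mul(2, Pow(290, 2)))), -284880), 293509) = Add(Add(Mul(290, Add(-3, Mul(2, 84100))), -284880), 293509) = Add(Add(Mul(290, Add(-3, 168200)), -284880), 293509) = Add(Add(Mul(290, 168197), -284880), 293509) = Add(Add(48777130, -284880), 293509) = Add(48492250, 293509) = 48785759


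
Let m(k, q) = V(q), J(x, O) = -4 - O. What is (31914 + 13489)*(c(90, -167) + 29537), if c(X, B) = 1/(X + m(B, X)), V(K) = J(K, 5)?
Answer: 108626586694/81 ≈ 1.3411e+9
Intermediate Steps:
V(K) = -9 (V(K) = -4 - 1*5 = -4 - 5 = -9)
m(k, q) = -9
c(X, B) = 1/(-9 + X) (c(X, B) = 1/(X - 9) = 1/(-9 + X))
(31914 + 13489)*(c(90, -167) + 29537) = (31914 + 13489)*(1/(-9 + 90) + 29537) = 45403*(1/81 + 29537) = 45403*(2392498/81) = 108626586694/81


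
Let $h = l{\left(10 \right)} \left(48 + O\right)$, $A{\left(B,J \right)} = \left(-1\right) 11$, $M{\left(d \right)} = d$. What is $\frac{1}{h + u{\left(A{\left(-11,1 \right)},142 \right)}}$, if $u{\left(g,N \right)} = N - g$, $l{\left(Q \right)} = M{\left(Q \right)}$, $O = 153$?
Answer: $\frac{1}{2163} \approx 0.00046232$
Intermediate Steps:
$l{\left(Q \right)} = Q$
$A{\left(B,J \right)} = -11$
$h = 2010$ ($h = 10 \left(48 + 153\right) = 10 \cdot 201 = 2010$)
$\frac{1}{h + u{\left(A{\left(-11,1 \right)},142 \right)}} = \frac{1}{2010 + \left(142 - -11\right)} = \frac{1}{2010 + \left(142 + 11\right)} = \frac{1}{2010 + 153} = \frac{1}{2163}$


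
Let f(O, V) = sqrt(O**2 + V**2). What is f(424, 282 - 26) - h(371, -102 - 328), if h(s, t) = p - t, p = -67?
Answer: -363 + 8*sqrt(3833) ≈ 132.29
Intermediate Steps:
h(s, t) = -67 - t
f(424, 282 - 26) - h(371, -102 - 328) = sqrt(424**2 + (282 - 26)**2) - (-67 - (-102 - 328)) = sqrt(179776 + 256**2) - (-67 - 1*(-430)) = sqrt(179776 + 65536) - (-67 + 430) = sqrt(245312) - 1*363 = 8*sqrt(3833) - 363 = -363 + 8*sqrt(3833)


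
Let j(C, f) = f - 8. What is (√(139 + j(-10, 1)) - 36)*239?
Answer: -8604 + 478*√33 ≈ -5858.1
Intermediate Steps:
j(C, f) = -8 + f
(√(139 + j(-10, 1)) - 36)*239 = (√(139 + (-8 + 1)) - 36)*239 = (√(139 - 7) - 36)*239 = (√132 - 36)*239 = (2*√33 - 36)*239 = (-36 + 2*√33)*239 = -8604 + 478*√33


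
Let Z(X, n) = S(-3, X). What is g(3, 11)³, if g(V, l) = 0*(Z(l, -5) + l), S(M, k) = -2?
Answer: 0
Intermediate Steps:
Z(X, n) = -2
g(V, l) = 0 (g(V, l) = 0*(-2 + l) = 0)
g(3, 11)³ = 0³ = 0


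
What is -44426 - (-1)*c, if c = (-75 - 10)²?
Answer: -37201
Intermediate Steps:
c = 7225 (c = (-85)² = 7225)
-44426 - (-1)*c = -44426 - (-1)*7225 = -44426 - 1*(-7225) = -44426 + 7225 = -37201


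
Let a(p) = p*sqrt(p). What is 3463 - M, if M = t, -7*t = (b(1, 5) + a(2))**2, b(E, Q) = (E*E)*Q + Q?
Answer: 24349/7 + 40*sqrt(2)/7 ≈ 3486.5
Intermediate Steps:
a(p) = p**(3/2)
b(E, Q) = Q + Q*E**2 (b(E, Q) = E**2*Q + Q = Q*E**2 + Q = Q + Q*E**2)
t = -(10 + 2*sqrt(2))**2/7 (t = -(5*(1 + 1**2) + 2**(3/2))**2/7 = -(5*(1 + 1) + 2*sqrt(2))**2/7 = -(5*2 + 2*sqrt(2))**2/7 = -(10 + 2*sqrt(2))**2/7 ≈ -23.510)
M = -108/7 - 40*sqrt(2)/7 ≈ -23.510
3463 - M = 3463 - (-108/7 - 40*sqrt(2)/7) = 3463 + (108/7 + 40*sqrt(2)/7) = 24349/7 + 40*sqrt(2)/7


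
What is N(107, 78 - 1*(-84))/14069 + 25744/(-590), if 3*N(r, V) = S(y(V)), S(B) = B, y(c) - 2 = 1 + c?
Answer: -16461813/377305 ≈ -43.630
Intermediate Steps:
y(c) = 3 + c (y(c) = 2 + (1 + c) = 3 + c)
N(r, V) = 1 + V/3 (N(r, V) = (3 + V)/3 = 1 + V/3)
N(107, 78 - 1*(-84))/14069 + 25744/(-590) = (1 + (78 - 1*(-84))/3)/14069 + 25744/(-590) = (1 + (78 + 84)/3)*(1/14069) + 25744*(-1/590) = (1 + (⅓)*162)*(1/14069) - 12872/295 = (1 + 54)*(1/14069) - 12872/295 = 55*(1/14069) - 12872/295 = 5/1279 - 12872/295 = -16461813/377305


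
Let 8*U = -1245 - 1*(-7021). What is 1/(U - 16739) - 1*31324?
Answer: -501716509/16017 ≈ -31324.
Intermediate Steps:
U = 722 (U = (-1245 - 1*(-7021))/8 = (-1245 + 7021)/8 = (1/8)*5776 = 722)
1/(U - 16739) - 1*31324 = 1/(722 - 16739) - 1*31324 = 1/(-16017) - 31324 = -1/16017 - 31324 = -501716509/16017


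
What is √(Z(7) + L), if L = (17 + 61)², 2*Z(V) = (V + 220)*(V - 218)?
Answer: I*√71458/2 ≈ 133.66*I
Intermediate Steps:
Z(V) = (-218 + V)*(220 + V)/2 (Z(V) = ((V + 220)*(V - 218))/2 = ((220 + V)*(-218 + V))/2 = ((-218 + V)*(220 + V))/2 = (-218 + V)*(220 + V)/2)
L = 6084 (L = 78² = 6084)
√(Z(7) + L) = √((-23980 + 7 + (½)*7²) + 6084) = √((-23980 + 7 + (½)*49) + 6084) = √((-23980 + 7 + 49/2) + 6084) = √(-47897/2 + 6084) = √(-35729/2) = I*√71458/2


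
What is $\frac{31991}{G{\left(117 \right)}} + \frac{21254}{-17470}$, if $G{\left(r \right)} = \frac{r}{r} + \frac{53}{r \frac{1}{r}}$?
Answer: $\frac{278867527}{471690} \approx 591.21$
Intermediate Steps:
$G{\left(r \right)} = 54$ ($G{\left(r \right)} = 1 + \frac{53}{1} = 1 + 53 \cdot 1 = 1 + 53 = 54$)
$\frac{31991}{G{\left(117 \right)}} + \frac{21254}{-17470} = \frac{31991}{54} + \frac{21254}{-17470} = 31991 \cdot \frac{1}{54} + 21254 \left(- \frac{1}{17470}\right) = \frac{31991}{54} - \frac{10627}{8735} = \frac{278867527}{471690}$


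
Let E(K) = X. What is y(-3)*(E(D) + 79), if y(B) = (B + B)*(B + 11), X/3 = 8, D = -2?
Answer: -4944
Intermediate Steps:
X = 24 (X = 3*8 = 24)
E(K) = 24
y(B) = 2*B*(11 + B) (y(B) = (2*B)*(11 + B) = 2*B*(11 + B))
y(-3)*(E(D) + 79) = (2*(-3)*(11 - 3))*(24 + 79) = (2*(-3)*8)*103 = -48*103 = -4944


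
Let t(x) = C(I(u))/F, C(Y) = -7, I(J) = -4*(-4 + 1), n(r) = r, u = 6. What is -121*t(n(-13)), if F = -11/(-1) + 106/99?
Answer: 83853/1195 ≈ 70.170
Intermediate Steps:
I(J) = 12 (I(J) = -4*(-3) = 12)
F = 1195/99 (F = -11*(-1) + 106*(1/99) = 11 + 106/99 = 1195/99 ≈ 12.071)
t(x) = -693/1195 (t(x) = -7/1195/99 = -7*99/1195 = -693/1195)
-121*t(n(-13)) = -121*(-693/1195) = 83853/1195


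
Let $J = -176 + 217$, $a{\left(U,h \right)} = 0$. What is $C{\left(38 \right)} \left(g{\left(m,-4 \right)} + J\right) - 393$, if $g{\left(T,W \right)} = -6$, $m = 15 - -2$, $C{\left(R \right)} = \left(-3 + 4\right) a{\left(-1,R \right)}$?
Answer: $-393$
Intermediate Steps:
$C{\left(R \right)} = 0$ ($C{\left(R \right)} = \left(-3 + 4\right) 0 = 1 \cdot 0 = 0$)
$J = 41$
$m = 17$ ($m = 15 + 2 = 17$)
$C{\left(38 \right)} \left(g{\left(m,-4 \right)} + J\right) - 393 = 0 \left(-6 + 41\right) - 393 = 0 \cdot 35 - 393 = 0 - 393 = -393$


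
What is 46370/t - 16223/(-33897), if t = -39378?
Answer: -51831922/74155337 ≈ -0.69896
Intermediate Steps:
46370/t - 16223/(-33897) = 46370/(-39378) - 16223/(-33897) = 46370*(-1/39378) - 16223*(-1/33897) = -23185/19689 + 16223/33897 = -51831922/74155337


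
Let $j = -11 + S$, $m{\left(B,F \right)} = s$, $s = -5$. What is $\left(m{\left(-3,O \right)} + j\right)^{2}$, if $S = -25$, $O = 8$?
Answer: $1681$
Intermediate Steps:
$m{\left(B,F \right)} = -5$
$j = -36$ ($j = -11 - 25 = -36$)
$\left(m{\left(-3,O \right)} + j\right)^{2} = \left(-5 - 36\right)^{2} = \left(-41\right)^{2} = 1681$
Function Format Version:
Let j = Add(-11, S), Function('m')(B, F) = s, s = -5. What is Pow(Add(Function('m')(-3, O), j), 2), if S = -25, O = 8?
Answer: 1681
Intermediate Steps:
Function('m')(B, F) = -5
j = -36 (j = Add(-11, -25) = -36)
Pow(Add(Function('m')(-3, O), j), 2) = Pow(Add(-5, -36), 2) = Pow(-41, 2) = 1681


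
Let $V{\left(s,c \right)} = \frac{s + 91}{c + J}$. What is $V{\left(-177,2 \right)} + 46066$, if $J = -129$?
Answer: $\frac{5850468}{127} \approx 46067.0$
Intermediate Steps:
$V{\left(s,c \right)} = \frac{91 + s}{-129 + c}$ ($V{\left(s,c \right)} = \frac{s + 91}{c - 129} = \frac{91 + s}{-129 + c}$)
$V{\left(-177,2 \right)} + 46066 = \frac{91 - 177}{-129 + 2} + 46066 = \frac{1}{-127} \left(-86\right) + 46066 = \left(- \frac{1}{127}\right) \left(-86\right) + 46066 = \frac{86}{127} + 46066 = \frac{5850468}{127}$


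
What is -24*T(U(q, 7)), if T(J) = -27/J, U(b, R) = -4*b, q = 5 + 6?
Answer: -162/11 ≈ -14.727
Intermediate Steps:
q = 11
-24*T(U(q, 7)) = -(-648)/((-4*11)) = -(-648)/(-44) = -(-648)*(-1)/44 = -24*27/44 = -162/11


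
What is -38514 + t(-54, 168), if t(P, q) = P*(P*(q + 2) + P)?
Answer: 460122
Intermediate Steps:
t(P, q) = P*(P + P*(2 + q)) (t(P, q) = P*(P*(2 + q) + P) = P*(P + P*(2 + q)))
-38514 + t(-54, 168) = -38514 + (-54)²*(3 + 168) = -38514 + 2916*171 = -38514 + 498636 = 460122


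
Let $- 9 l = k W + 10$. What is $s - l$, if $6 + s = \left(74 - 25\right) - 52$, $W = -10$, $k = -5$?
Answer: $- \frac{7}{3} \approx -2.3333$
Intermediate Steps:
$l = - \frac{20}{3}$ ($l = - \frac{\left(-5\right) \left(-10\right) + 10}{9} = - \frac{50 + 10}{9} = \left(- \frac{1}{9}\right) 60 = - \frac{20}{3} \approx -6.6667$)
$s = -9$ ($s = -6 + \left(\left(74 - 25\right) - 52\right) = -6 + \left(49 - 52\right) = -6 - 3 = -9$)
$s - l = -9 - - \frac{20}{3} = -9 + \frac{20}{3} = - \frac{7}{3}$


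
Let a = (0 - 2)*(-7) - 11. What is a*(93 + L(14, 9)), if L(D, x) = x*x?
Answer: 522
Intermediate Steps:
L(D, x) = x**2
a = 3 (a = -2*(-7) - 11 = 14 - 11 = 3)
a*(93 + L(14, 9)) = 3*(93 + 9**2) = 3*(93 + 81) = 3*174 = 522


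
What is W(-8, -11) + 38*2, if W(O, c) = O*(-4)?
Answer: 108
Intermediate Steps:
W(O, c) = -4*O
W(-8, -11) + 38*2 = -4*(-8) + 38*2 = 32 + 76 = 108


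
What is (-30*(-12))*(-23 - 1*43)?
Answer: -23760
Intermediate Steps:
(-30*(-12))*(-23 - 1*43) = 360*(-23 - 43) = 360*(-66) = -23760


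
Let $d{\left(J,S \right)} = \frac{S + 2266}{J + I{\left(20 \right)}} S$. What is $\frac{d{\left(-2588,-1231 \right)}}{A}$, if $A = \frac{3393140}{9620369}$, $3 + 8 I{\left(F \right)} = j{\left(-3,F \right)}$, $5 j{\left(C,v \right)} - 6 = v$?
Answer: $\frac{2723815074970}{1951225157} \approx 1396.0$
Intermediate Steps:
$j{\left(C,v \right)} = \frac{6}{5} + \frac{v}{5}$
$I{\left(F \right)} = - \frac{9}{40} + \frac{F}{40}$ ($I{\left(F \right)} = - \frac{3}{8} + \frac{\frac{6}{5} + \frac{F}{5}}{8} = - \frac{3}{8} + \left(\frac{3}{20} + \frac{F}{40}\right) = - \frac{9}{40} + \frac{F}{40}$)
$A = \frac{3393140}{9620369}$ ($A = 3393140 \cdot \frac{1}{9620369} = \frac{3393140}{9620369} \approx 0.3527$)
$d{\left(J,S \right)} = \frac{S \left(2266 + S\right)}{\frac{11}{40} + J}$ ($d{\left(J,S \right)} = \frac{S + 2266}{J + \left(- \frac{9}{40} + \frac{1}{40} \cdot 20\right)} S = \frac{2266 + S}{J + \left(- \frac{9}{40} + \frac{1}{2}\right)} S = \frac{2266 + S}{J + \frac{11}{40}} S = \frac{2266 + S}{\frac{11}{40} + J} S = \frac{S \left(2266 + S\right)}{\frac{11}{40} + J}$)
$\frac{d{\left(-2588,-1231 \right)}}{A} = \frac{40 \left(-1231\right) \frac{1}{11 + 40 \left(-2588\right)} \left(2266 - 1231\right)}{\frac{3393140}{9620369}} = 40 \left(-1231\right) \frac{1}{11 - 103520} \cdot 1035 \cdot \frac{9620369}{3393140} = 40 \left(-1231\right) \frac{1}{-103509} \cdot 1035 \cdot \frac{9620369}{3393140} = 40 \left(-1231\right) \left(- \frac{1}{103509}\right) 1035 \cdot \frac{9620369}{3393140} = \frac{5662600}{11501} \cdot \frac{9620369}{3393140} = \frac{2723815074970}{1951225157}$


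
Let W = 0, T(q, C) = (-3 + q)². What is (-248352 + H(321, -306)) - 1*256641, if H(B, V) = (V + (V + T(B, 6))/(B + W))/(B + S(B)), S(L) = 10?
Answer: -17885336217/35417 ≈ -5.0499e+5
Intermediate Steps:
H(B, V) = (V + (V + (-3 + B)²)/B)/(10 + B) (H(B, V) = (V + (V + (-3 + B)²)/(B + 0))/(B + 10) = (V + (V + (-3 + B)²)/B)/(10 + B))
(-248352 + H(321, -306)) - 1*256641 = (-248352 + (-306 + (-3 + 321)² + 321*(-306))/(321*(10 + 321))) - 1*256641 = (-248352 + (1/321)*(-306 + 318² - 98226)/331) - 256641 = (-248352 + (1/321)*(1/331)*(-306 + 101124 - 98226)) - 256641 = (-248352 + (1/321)*(1/331)*2592) - 256641 = (-248352 + 864/35417) - 256641 = -8795881920/35417 - 256641 = -17885336217/35417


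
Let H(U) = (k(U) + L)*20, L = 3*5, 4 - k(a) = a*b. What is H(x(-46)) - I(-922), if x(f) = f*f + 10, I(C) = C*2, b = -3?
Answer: 129784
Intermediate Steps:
I(C) = 2*C
k(a) = 4 + 3*a (k(a) = 4 - a*(-3) = 4 - (-3)*a = 4 + 3*a)
x(f) = 10 + f**2 (x(f) = f**2 + 10 = 10 + f**2)
L = 15
H(U) = 380 + 60*U (H(U) = ((4 + 3*U) + 15)*20 = (19 + 3*U)*20 = 380 + 60*U)
H(x(-46)) - I(-922) = (380 + 60*(10 + (-46)**2)) - 2*(-922) = (380 + 60*(10 + 2116)) - 1*(-1844) = (380 + 60*2126) + 1844 = (380 + 127560) + 1844 = 127940 + 1844 = 129784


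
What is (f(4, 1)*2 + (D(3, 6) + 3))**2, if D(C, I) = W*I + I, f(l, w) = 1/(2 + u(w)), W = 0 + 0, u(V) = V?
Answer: 841/9 ≈ 93.444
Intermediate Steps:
W = 0
f(l, w) = 1/(2 + w)
D(C, I) = I (D(C, I) = 0*I + I = 0 + I = I)
(f(4, 1)*2 + (D(3, 6) + 3))**2 = (2/(2 + 1) + (6 + 3))**2 = (2/3 + 9)**2 = (29/3)**2 = 841/9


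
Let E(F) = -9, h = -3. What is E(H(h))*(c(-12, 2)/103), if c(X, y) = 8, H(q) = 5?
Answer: -72/103 ≈ -0.69903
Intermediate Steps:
E(H(h))*(c(-12, 2)/103) = -72/103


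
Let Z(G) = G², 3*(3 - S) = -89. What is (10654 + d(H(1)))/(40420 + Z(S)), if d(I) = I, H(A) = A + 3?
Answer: 47961/186692 ≈ 0.25690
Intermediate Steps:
S = 98/3 (S = 3 - ⅓*(-89) = 3 + 89/3 = 98/3 ≈ 32.667)
H(A) = 3 + A
(10654 + d(H(1)))/(40420 + Z(S)) = (10654 + (3 + 1))/(40420 + (98/3)²) = (10654 + 4)/(40420 + 9604/9) = 10658/(373384/9) = 10658*(9/373384) = 47961/186692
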